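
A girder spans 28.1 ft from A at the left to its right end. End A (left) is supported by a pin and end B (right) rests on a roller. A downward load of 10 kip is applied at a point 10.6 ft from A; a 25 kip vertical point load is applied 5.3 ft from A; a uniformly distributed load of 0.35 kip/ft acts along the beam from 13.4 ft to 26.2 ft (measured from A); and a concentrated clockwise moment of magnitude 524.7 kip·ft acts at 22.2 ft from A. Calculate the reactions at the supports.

Resultant of the distributed load: 0.35 × 12.8 = 4.48 kip at 19.8 ft from A.
Taking moments about A: B_y·28.1 − 10·10.6 − 25·5.3 − (0.35·12.8)·19.8 − 524.7 = 0 → B_y = 851.904/28.1 = 30.3169 ≈ 30.32 kip.
ΣF_y = 0: A_y + 30.3169 − 10 − 25 − 0.35·12.8 = 0 → A_y = 9.163 kip.
ΣF_x = 0: no horizontal applied forces, so A_x = 0.

A_x = 0, A_y = 9.163 kip, B_y = 30.32 kip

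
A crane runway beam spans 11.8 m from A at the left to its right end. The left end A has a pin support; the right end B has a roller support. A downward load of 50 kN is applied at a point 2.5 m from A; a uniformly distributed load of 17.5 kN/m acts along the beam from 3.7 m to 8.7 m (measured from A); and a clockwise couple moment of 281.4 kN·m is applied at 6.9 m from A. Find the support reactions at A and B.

A_x = 0, A_y = 57.08 kN, B_y = 80.42 kN

Resultant of the distributed load: 17.5 × 5 = 87.5 kN at 6.2 m from A.
Moments about A: B_y·11.8 − 50·2.5 − (17.5·5)·6.2 − 281.4 = 0 → B_y = 948.9/11.8 = 80.4153 ≈ 80.42 kN.
ΣF_y = 0: A_y + 80.4153 − 50 − 17.5·5 = 0 → A_y = 57.08 kN.
ΣF_x = 0: no horizontal applied forces, so A_x = 0.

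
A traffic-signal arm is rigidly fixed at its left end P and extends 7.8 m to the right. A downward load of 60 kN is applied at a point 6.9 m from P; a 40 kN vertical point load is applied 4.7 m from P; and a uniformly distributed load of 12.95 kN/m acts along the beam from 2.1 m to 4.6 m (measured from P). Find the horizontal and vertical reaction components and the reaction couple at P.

Resultant of the distributed load: 12.95 × 2.5 = 32.375 kN at 3.35 m from P.
ΣF_x = 0: P_x = 0.
ΣF_y = 0: P_y − 60 − 40 − 12.95·2.5 = 0 → P_y = 132.4 kN.
ΣM about P: M_P − 60·6.9 − 40·4.7 − (12.95·2.5)·3.35 = 0 → M_P = 710.5 kN·m.

P_x = 0, P_y = 132.4 kN, M_P = 710.5 kN·m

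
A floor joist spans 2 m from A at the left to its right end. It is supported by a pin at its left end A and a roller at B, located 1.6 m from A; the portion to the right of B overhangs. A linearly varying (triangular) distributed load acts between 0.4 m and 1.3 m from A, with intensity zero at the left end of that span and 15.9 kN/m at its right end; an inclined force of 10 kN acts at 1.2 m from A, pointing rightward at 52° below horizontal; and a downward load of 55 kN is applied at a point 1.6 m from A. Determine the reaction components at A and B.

Resultant of the triangular load: ½ × 15.9 × 0.9 = 7.155 kN, acting at 1 m from A (one-third of the span from the peak).
Moments about A: B_y·1.6 − (½·15.9·0.9)·1 − 10·sin52°·1.2 − 55·1.6 = 0 → B_y = 104.611/1.6 = 65.3819 ≈ 65.38 kN.
ΣF_y = 0: A_y + 65.3819 − ½·15.9·0.9 − 10·sin52° − 55 = 0 → A_y = 4.653 kN.
ΣF_x = 0: A_x + 10·cos52° = 0 → A_x = -6.157 kN.

A_x = -6.157 kN, A_y = 4.653 kN, B_y = 65.38 kN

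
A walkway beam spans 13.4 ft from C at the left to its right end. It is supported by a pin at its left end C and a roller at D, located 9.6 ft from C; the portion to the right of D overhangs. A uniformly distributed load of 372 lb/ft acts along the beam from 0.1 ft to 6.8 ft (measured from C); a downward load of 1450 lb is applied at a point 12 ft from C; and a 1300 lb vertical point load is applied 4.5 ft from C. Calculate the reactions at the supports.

C_x = 0, C_y = 1925 lb, D_y = 3318 lb

Resultant of the distributed load: 372 × 6.7 = 2492.4 lb at 3.45 ft from C.
Taking moments about C: D_y·9.6 − (372·6.7)·3.45 − 1450·12 − 1300·4.5 = 0 → D_y = 31848.78/9.6 = 3317.58 ≈ 3318 lb.
ΣF_y = 0: C_y + 3317.58 − 372·6.7 − 1450 − 1300 = 0 → C_y = 1925 lb.
ΣF_x = 0: no horizontal applied forces, so C_x = 0.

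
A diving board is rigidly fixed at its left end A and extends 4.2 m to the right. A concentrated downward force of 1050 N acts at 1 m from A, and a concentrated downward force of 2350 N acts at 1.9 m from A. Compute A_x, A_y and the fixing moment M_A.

A_x = 0, A_y = 3400 N, M_A = 5515 N·m

ΣF_x = 0: A_x = 0.
ΣF_y = 0: A_y − 1050 − 2350 = 0 → A_y = 3400 N.
ΣM about A: M_A − 1050·1 − 2350·1.9 = 0 → M_A = 5515 N·m.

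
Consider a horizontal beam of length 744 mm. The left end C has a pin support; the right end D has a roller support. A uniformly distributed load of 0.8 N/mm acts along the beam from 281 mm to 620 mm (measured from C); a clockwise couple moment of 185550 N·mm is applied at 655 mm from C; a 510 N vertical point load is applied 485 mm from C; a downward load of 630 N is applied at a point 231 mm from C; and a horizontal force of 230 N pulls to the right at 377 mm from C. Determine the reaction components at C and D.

Resultant of the distributed load: 0.8 × 339 = 271.2 N at 450.5 mm from C.
Moments about C: D_y·744 − (0.8·339)·450.5 − 185550 − 510·485 − 630·231 = 0 → D_y = 700605.6/744 = 941.674 ≈ 941.7 N.
ΣF_y = 0: C_y + 941.674 − 0.8·339 − 510 − 630 = 0 → C_y = 469.5 N.
ΣF_x = 0: C_x + 230 = 0 → C_x = -230.0 N.

C_x = -230.0 N, C_y = 469.5 N, D_y = 941.7 N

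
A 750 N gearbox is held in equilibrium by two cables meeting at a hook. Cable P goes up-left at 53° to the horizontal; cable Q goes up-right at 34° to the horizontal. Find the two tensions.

T_P = 622.6 N, T_Q = 452.0 N

ΣF_x = 0: −T_P·cos53° + T_Q·cos34° = 0 → T_Q = 0.72592·T_P.
ΣF_y = 0: T_P·sin53° + T_Q·sin34° = 750.
Substitute: T_P·(0.798636 + 0.72592·0.559193) = 750 → T_P = 622.631 ≈ 622.6 N.
Then T_Q = 0.72592 × 622.631 = 452.0 N.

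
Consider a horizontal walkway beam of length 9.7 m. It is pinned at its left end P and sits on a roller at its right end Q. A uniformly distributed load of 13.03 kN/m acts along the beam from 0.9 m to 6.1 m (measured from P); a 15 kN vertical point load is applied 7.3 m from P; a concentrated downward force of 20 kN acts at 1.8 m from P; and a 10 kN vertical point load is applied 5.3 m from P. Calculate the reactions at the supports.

Resultant of the distributed load: 13.03 × 5.2 = 67.756 kN at 3.5 m from P.
Moments about P: Q_y·9.7 − (13.03·5.2)·3.5 − 15·7.3 − 20·1.8 − 10·5.3 = 0 → Q_y = 435.646/9.7 = 44.912 ≈ 44.91 kN.
ΣF_y = 0: P_y + 44.912 − 13.03·5.2 − 15 − 20 − 10 = 0 → P_y = 67.84 kN.
ΣF_x = 0: no horizontal applied forces, so P_x = 0.

P_x = 0, P_y = 67.84 kN, Q_y = 44.91 kN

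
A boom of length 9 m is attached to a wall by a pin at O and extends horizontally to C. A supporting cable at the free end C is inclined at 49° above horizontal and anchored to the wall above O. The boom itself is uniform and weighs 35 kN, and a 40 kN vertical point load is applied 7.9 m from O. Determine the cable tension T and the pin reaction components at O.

T = 69.71 kN, O_x = 45.73 kN, O_y = 22.39 kN

ΣM about O: T·sin49°·9 − 35·4.5 − 40·7.9 = 0 → T = 473.5/(9·0.75471) = 69.7104 ≈ 69.71 kN.
ΣF_x = 0: O_x − T·cos49° = 0 → O_x = 69.7104 × 0.656059 = 45.73 kN.
ΣF_y = 0: O_y + T·sin49° − 35 − 40 = 0 → O_y = 75 − 69.7104 × 0.75471 = 22.39 kN.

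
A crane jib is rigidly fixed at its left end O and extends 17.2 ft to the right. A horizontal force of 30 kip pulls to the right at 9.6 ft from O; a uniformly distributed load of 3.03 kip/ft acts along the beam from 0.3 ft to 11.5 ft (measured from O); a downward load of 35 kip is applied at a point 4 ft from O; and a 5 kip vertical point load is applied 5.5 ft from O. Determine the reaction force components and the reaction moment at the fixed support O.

Resultant of the distributed load: 3.03 × 11.2 = 33.936 kip at 5.9 ft from O.
ΣF_x = 0: O_x + 30 = 0 → O_x = -30.00 kip.
ΣF_y = 0: O_y − 3.03·11.2 − 35 − 5 = 0 → O_y = 73.94 kip.
ΣM about O: M_O − (3.03·11.2)·5.9 − 35·4 − 5·5.5 = 0 → M_O = 367.7 kip·ft.

O_x = -30.00 kip, O_y = 73.94 kip, M_O = 367.7 kip·ft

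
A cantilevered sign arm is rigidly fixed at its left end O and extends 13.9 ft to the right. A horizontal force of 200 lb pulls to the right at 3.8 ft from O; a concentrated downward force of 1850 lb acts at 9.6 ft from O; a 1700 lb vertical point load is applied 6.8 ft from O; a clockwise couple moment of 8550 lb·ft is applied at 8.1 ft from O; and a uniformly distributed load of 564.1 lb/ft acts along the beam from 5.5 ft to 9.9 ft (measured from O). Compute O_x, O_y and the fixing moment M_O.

Resultant of the distributed load: 564.1 × 4.4 = 2482.04 lb at 7.7 ft from O.
ΣF_x = 0: O_x + 200 = 0 → O_x = -200.0 lb.
ΣF_y = 0: O_y − 1850 − 1700 − 564.1·4.4 = 0 → O_y = 6032 lb.
ΣM about O: M_O − 1850·9.6 − 1700·6.8 − 8550 − (564.1·4.4)·7.7 = 0 → M_O = 56980 lb·ft.

O_x = -200.0 lb, O_y = 6032 lb, M_O = 56980 lb·ft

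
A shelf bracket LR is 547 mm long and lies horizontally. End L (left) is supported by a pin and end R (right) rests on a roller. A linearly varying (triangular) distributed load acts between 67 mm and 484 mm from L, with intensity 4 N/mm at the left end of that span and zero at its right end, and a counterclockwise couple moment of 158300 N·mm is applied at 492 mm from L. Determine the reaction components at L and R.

L_x = 0, L_y = 809.3 N, R_y = 24.69 N

Resultant of the triangular load: ½ × 4 × 417 = 834 N, acting at 206 mm from L (one-third of the span from the peak).
ΣM about L: R_y·547 − (½·4·417)·206 + 158300 = 0 → R_y = 13504/547 = 24.6874 ≈ 24.69 N.
ΣF_y = 0: L_y + 24.6874 − ½·4·417 = 0 → L_y = 809.3 N.
ΣF_x = 0: no horizontal applied forces, so L_x = 0.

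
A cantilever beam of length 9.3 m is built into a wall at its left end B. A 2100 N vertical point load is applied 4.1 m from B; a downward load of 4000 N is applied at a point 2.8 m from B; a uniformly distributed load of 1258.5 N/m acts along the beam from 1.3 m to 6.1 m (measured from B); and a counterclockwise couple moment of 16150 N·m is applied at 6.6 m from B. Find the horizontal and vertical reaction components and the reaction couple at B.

Resultant of the distributed load: 1258.5 × 4.8 = 6040.8 N at 3.7 m from B.
ΣF_x = 0: B_x = 0.
ΣF_y = 0: B_y − 2100 − 4000 − 1258.5·4.8 = 0 → B_y = 12140 N.
ΣM about B: M_B − 2100·4.1 − 4000·2.8 − (1258.5·4.8)·3.7 + 16150 = 0 → M_B = 26010 N·m.

B_x = 0, B_y = 12140 N, M_B = 26010 N·m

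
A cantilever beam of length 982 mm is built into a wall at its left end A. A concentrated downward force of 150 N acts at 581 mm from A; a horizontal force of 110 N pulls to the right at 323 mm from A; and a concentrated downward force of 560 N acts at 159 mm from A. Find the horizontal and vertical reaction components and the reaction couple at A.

A_x = -110.0 N, A_y = 710.0 N, M_A = 176200 N·mm

ΣF_x = 0: A_x + 110 = 0 → A_x = -110.0 N.
ΣF_y = 0: A_y − 150 − 560 = 0 → A_y = 710.0 N.
ΣM about A: M_A − 150·581 − 560·159 = 0 → M_A = 176200 N·mm.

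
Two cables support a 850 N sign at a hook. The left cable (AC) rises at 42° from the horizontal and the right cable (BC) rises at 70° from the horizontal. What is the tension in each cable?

ΣF_x = 0: −T_AC·cos42° + T_BC·cos70° = 0 → T_BC = 2.17281·T_AC.
ΣF_y = 0: T_AC·sin42° + T_BC·sin70° = 850.
Substitute: T_AC·(0.669131 + 2.17281·0.939693) = 850 → T_AC = 313.548 ≈ 313.5 N.
Then T_BC = 2.17281 × 313.548 = 681.3 N.

T_AC = 313.5 N, T_BC = 681.3 N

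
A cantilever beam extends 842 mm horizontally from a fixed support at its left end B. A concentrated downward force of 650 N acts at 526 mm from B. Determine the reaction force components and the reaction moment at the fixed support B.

B_x = 0, B_y = 650.0 N, M_B = 341900 N·mm

ΣF_x = 0: B_x = 0.
ΣF_y = 0: B_y − 650 = 0 → B_y = 650.0 N.
ΣM about B: M_B − 650·526 = 0 → M_B = 341900 N·mm.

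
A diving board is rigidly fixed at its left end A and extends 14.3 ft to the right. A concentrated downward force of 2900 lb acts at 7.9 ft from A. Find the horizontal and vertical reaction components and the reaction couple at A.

ΣF_x = 0: A_x = 0.
ΣF_y = 0: A_y − 2900 = 0 → A_y = 2900 lb.
ΣM about A: M_A − 2900·7.9 = 0 → M_A = 22910 lb·ft.

A_x = 0, A_y = 2900 lb, M_A = 22910 lb·ft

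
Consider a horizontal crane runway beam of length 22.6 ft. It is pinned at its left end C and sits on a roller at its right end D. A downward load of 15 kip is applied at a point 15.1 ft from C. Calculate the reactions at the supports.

ΣM about C: D_y·22.6 − 15·15.1 = 0 → D_y = 226.5/22.6 = 10.0221 ≈ 10.02 kip.
ΣF_y = 0: C_y + 10.0221 − 15 = 0 → C_y = 4.978 kip.
ΣF_x = 0: no horizontal applied forces, so C_x = 0.

C_x = 0, C_y = 4.978 kip, D_y = 10.02 kip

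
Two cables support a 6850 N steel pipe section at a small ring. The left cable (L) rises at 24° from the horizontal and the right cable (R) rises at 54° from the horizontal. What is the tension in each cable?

ΣF_x = 0: −T_L·cos24° + T_R·cos54° = 0 → T_R = 1.55422·T_L.
ΣF_y = 0: T_L·sin24° + T_R·sin54° = 6850.
Substitute: T_L·(0.406737 + 1.55422·0.809017) = 6850 → T_L = 4116.27 ≈ 4116 N.
Then T_R = 1.55422 × 4116.27 = 6398 N.

T_L = 4116 N, T_R = 6398 N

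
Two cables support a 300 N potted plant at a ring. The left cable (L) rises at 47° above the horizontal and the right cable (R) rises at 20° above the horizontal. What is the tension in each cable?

T_L = 306.3 N, T_R = 222.3 N

ΣF_x = 0: −T_L·cos47° + T_R·cos20° = 0 → T_R = 0.725767·T_L.
ΣF_y = 0: T_L·sin47° + T_R·sin20° = 300.
Substitute: T_L·(0.731354 + 0.725767·0.34202) = 300 → T_L = 306.253 ≈ 306.3 N.
Then T_R = 0.725767 × 306.253 = 222.3 N.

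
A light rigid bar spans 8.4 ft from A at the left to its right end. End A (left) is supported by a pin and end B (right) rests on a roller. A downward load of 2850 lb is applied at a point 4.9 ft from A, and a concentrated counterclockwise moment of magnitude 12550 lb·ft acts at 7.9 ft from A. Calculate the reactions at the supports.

A_x = 0, A_y = 2682 lb, B_y = 168.5 lb

Moments about A: B_y·8.4 − 2850·4.9 + 12550 = 0 → B_y = 1415/8.4 = 168.452 ≈ 168.5 lb.
ΣF_y = 0: A_y + 168.452 − 2850 = 0 → A_y = 2682 lb.
ΣF_x = 0: no horizontal applied forces, so A_x = 0.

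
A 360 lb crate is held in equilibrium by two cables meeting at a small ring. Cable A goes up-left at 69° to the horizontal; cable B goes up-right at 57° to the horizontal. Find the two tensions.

ΣF_x = 0: −T_A·cos69° + T_B·cos57° = 0 → T_B = 0.657992·T_A.
ΣF_y = 0: T_A·sin69° + T_B·sin57° = 360.
Substitute: T_A·(0.93358 + 0.657992·0.838671) = 360 → T_A = 242.356 ≈ 242.4 lb.
Then T_B = 0.657992 × 242.356 = 159.5 lb.

T_A = 242.4 lb, T_B = 159.5 lb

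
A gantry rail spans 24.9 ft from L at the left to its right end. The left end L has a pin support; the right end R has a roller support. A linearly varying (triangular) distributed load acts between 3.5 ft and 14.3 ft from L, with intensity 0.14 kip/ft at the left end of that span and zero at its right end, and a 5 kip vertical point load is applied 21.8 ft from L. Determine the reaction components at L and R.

L_x = 0, L_y = 1.163 kip, R_y = 4.593 kip

Resultant of the triangular load: ½ × 0.14 × 10.8 = 0.756 kip, acting at 7.1 ft from L (one-third of the span from the peak).
Moments about L: R_y·24.9 − (½·0.14·10.8)·7.1 − 5·21.8 = 0 → R_y = 114.3676/24.9 = 4.59308 ≈ 4.593 kip.
ΣF_y = 0: L_y + 4.59308 − ½·0.14·10.8 − 5 = 0 → L_y = 1.163 kip.
ΣF_x = 0: no horizontal applied forces, so L_x = 0.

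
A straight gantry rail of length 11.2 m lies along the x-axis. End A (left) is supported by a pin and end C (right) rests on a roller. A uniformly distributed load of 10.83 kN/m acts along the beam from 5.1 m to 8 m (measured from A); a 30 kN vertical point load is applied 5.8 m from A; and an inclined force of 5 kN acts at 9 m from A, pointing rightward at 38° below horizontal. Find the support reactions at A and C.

A_x = -3.940 kN, A_y = 28.11 kN, C_y = 36.38 kN

Resultant of the distributed load: 10.83 × 2.9 = 31.407 kN at 6.55 m from A.
ΣM about A: C_y·11.2 − (10.83·2.9)·6.55 − 30·5.8 − 5·sin38°·9 = 0 → C_y = 407.421/11.2 = 36.3769 ≈ 36.38 kN.
ΣF_y = 0: A_y + 36.3769 − 10.83·2.9 − 30 − 5·sin38° = 0 → A_y = 28.11 kN.
ΣF_x = 0: A_x + 5·cos38° = 0 → A_x = -3.940 kN.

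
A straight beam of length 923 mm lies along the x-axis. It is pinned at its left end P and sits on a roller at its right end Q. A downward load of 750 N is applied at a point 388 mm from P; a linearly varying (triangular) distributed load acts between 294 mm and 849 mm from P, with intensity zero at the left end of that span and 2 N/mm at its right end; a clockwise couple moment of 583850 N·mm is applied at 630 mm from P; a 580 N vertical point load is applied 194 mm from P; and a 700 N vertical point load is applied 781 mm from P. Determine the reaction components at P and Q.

P_x = 0, P_y = 523.7 N, Q_y = 2061 N

Resultant of the triangular load: ½ × 2 × 555 = 555 N, acting at 664 mm from P (one-third of the span from the peak).
Taking moments about P: Q_y·923 − 750·388 − (½·2·555)·664 − 583850 − 580·194 − 700·781 = 0 → Q_y = 1902590/923 = 2061.31 ≈ 2061 N.
ΣF_y = 0: P_y + 2061.31 − 750 − ½·2·555 − 580 − 700 = 0 → P_y = 523.7 N.
ΣF_x = 0: no horizontal applied forces, so P_x = 0.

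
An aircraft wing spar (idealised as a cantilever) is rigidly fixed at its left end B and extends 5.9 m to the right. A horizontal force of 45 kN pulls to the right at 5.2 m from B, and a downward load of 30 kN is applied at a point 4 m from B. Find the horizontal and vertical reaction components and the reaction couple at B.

B_x = -45.00 kN, B_y = 30.00 kN, M_B = 120.0 kN·m

ΣF_x = 0: B_x + 45 = 0 → B_x = -45.00 kN.
ΣF_y = 0: B_y − 30 = 0 → B_y = 30.00 kN.
ΣM about B: M_B − 30·4 = 0 → M_B = 120.0 kN·m.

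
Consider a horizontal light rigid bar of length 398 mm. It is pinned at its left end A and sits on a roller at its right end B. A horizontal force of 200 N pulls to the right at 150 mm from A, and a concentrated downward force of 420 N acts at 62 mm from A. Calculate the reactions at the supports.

A_x = -200.0 N, A_y = 354.6 N, B_y = 65.43 N

ΣM about A: B_y·398 − 420·62 = 0 → B_y = 26040/398 = 65.4271 ≈ 65.43 N.
ΣF_y = 0: A_y + 65.4271 − 420 = 0 → A_y = 354.6 N.
ΣF_x = 0: A_x + 200 = 0 → A_x = -200.0 N.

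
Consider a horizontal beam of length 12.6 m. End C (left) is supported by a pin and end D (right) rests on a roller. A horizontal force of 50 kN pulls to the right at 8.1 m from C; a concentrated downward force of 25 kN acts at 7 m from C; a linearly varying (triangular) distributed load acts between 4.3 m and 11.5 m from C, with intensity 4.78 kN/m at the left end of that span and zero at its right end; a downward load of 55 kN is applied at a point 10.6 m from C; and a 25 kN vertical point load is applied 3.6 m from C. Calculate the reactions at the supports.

C_x = -50.00 kN, C_y = 45.76 kN, D_y = 76.45 kN

Resultant of the triangular load: ½ × 4.78 × 7.2 = 17.208 kN, acting at 6.7 m from C (one-third of the span from the peak).
Taking moments about C: D_y·12.6 − 25·7 − (½·4.78·7.2)·6.7 − 55·10.6 − 25·3.6 = 0 → D_y = 963.2936/12.6 = 76.4519 ≈ 76.45 kN.
ΣF_y = 0: C_y + 76.4519 − 25 − ½·4.78·7.2 − 55 − 25 = 0 → C_y = 45.76 kN.
ΣF_x = 0: C_x + 50 = 0 → C_x = -50.00 kN.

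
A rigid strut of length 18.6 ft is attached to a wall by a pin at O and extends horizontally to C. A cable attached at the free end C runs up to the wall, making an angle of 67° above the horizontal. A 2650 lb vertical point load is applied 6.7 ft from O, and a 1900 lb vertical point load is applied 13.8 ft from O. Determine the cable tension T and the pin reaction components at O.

T = 2568 lb, O_x = 1004 lb, O_y = 2186 lb

ΣM about O: T·sin67°·18.6 − 2650·6.7 − 1900·13.8 = 0 → T = 43975/(18.6·0.920505) = 2568.42 ≈ 2568 lb.
ΣF_x = 0: O_x − T·cos67° = 0 → O_x = 2568.42 × 0.390731 = 1004 lb.
ΣF_y = 0: O_y + T·sin67° − 2650 − 1900 = 0 → O_y = 4550 − 2568.42 × 0.920505 = 2186 lb.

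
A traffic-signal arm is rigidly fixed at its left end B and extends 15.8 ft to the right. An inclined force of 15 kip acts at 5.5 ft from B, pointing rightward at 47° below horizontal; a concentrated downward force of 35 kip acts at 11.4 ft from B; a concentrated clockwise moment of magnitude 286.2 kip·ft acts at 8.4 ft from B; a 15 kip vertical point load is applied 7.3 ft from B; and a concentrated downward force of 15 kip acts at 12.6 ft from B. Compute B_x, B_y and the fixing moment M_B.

B_x = -10.23 kip, B_y = 75.97 kip, M_B = 1044 kip·ft

ΣF_x = 0: B_x + 15·cos47° = 0 → B_x = -10.23 kip.
ΣF_y = 0: B_y − 15·sin47° − 35 − 15 − 15 = 0 → B_y = 75.97 kip.
ΣM about B: M_B − 15·sin47°·5.5 − 35·11.4 − 286.2 − 15·7.3 − 15·12.6 = 0 → M_B = 1044 kip·ft.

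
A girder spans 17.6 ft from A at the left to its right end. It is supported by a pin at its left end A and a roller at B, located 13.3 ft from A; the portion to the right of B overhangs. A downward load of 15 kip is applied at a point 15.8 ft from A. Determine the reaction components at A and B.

A_x = 0, A_y = -2.820 kip, B_y = 17.82 kip

ΣM about A: B_y·13.3 − 15·15.8 = 0 → B_y = 237/13.3 = 17.8195 ≈ 17.82 kip.
ΣF_y = 0: A_y + 17.8195 − 15 = 0 → A_y = -2.820 kip.
ΣF_x = 0: no horizontal applied forces, so A_x = 0.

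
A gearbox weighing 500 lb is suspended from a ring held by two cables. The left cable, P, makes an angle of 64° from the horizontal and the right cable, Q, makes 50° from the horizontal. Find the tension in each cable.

T_P = 351.8 lb, T_Q = 239.9 lb

ΣF_x = 0: −T_P·cos64° + T_Q·cos50° = 0 → T_Q = 0.681984·T_P.
ΣF_y = 0: T_P·sin64° + T_Q·sin50° = 500.
Substitute: T_P·(0.898794 + 0.681984·0.766044) = 500 → T_P = 351.809 ≈ 351.8 lb.
Then T_Q = 0.681984 × 351.809 = 239.9 lb.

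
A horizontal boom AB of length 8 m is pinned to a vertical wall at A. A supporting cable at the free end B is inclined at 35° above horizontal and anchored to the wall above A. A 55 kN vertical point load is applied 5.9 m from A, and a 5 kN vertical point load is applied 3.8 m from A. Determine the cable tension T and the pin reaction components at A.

T = 74.86 kN, A_x = 61.32 kN, A_y = 17.06 kN

ΣM about A: T·sin35°·8 − 55·5.9 − 5·3.8 = 0 → T = 343.5/(8·0.573576) = 74.8593 ≈ 74.86 kN.
ΣF_x = 0: A_x − T·cos35° = 0 → A_x = 74.8593 × 0.819152 = 61.32 kN.
ΣF_y = 0: A_y + T·sin35° − 55 − 5 = 0 → A_y = 60 − 74.8593 × 0.573576 = 17.06 kN.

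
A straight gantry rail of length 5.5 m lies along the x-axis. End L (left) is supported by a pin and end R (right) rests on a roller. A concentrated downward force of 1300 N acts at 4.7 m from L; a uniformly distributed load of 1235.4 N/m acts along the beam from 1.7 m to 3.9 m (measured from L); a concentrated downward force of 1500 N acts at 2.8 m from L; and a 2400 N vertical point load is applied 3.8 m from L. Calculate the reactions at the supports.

Resultant of the distributed load: 1235.4 × 2.2 = 2717.88 N at 2.8 m from L.
Moments about L: R_y·5.5 − 1300·4.7 − (1235.4·2.2)·2.8 − 1500·2.8 − 2400·3.8 = 0 → R_y = 27040.064/5.5 = 4916.38 ≈ 4916 N.
ΣF_y = 0: L_y + 4916.38 − 1300 − 1235.4·2.2 − 1500 − 2400 = 0 → L_y = 3002 N.
ΣF_x = 0: no horizontal applied forces, so L_x = 0.

L_x = 0, L_y = 3002 N, R_y = 4916 N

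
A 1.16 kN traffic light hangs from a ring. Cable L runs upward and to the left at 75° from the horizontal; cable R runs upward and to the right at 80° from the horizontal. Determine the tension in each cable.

T_L = 0.4766 kN, T_R = 0.7104 kN

ΣF_x = 0: −T_L·cos75° + T_R·cos80° = 0 → T_R = 1.49048·T_L.
ΣF_y = 0: T_L·sin75° + T_R·sin80° = 1.16.
Substitute: T_L·(0.965926 + 1.49048·0.984808) = 1.16 → T_L = 0.476628 ≈ 0.4766 kN.
Then T_R = 1.49048 × 0.476628 = 0.7104 kN.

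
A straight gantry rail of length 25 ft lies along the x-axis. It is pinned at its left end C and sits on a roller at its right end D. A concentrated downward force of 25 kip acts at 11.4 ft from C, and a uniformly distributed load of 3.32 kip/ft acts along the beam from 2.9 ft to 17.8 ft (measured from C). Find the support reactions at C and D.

Resultant of the distributed load: 3.32 × 14.9 = 49.468 kip at 10.35 ft from C.
ΣM about C: D_y·25 − 25·11.4 − (3.32·14.9)·10.35 = 0 → D_y = 796.9938/25 = 31.8798 ≈ 31.88 kip.
ΣF_y = 0: C_y + 31.8798 − 25 − 3.32·14.9 = 0 → C_y = 42.59 kip.
ΣF_x = 0: no horizontal applied forces, so C_x = 0.

C_x = 0, C_y = 42.59 kip, D_y = 31.88 kip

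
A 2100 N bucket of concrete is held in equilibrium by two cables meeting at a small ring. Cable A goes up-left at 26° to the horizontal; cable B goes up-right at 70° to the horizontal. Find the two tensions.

ΣF_x = 0: −T_A·cos26° + T_B·cos70° = 0 → T_B = 2.6279·T_A.
ΣF_y = 0: T_A·sin26° + T_B·sin70° = 2100.
Substitute: T_A·(0.438371 + 2.6279·0.939693) = 2100 → T_A = 722.198 ≈ 722.2 N.
Then T_B = 2.6279 × 722.198 = 1898 N.

T_A = 722.2 N, T_B = 1898 N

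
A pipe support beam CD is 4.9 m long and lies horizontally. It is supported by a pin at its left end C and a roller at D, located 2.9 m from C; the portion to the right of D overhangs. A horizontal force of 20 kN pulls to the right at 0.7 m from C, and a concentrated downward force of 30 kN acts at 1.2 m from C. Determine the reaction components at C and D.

ΣM about C: D_y·2.9 − 30·1.2 = 0 → D_y = 36/2.9 = 12.4138 ≈ 12.41 kN.
ΣF_y = 0: C_y + 12.4138 − 30 = 0 → C_y = 17.59 kN.
ΣF_x = 0: C_x + 20 = 0 → C_x = -20.00 kN.

C_x = -20.00 kN, C_y = 17.59 kN, D_y = 12.41 kN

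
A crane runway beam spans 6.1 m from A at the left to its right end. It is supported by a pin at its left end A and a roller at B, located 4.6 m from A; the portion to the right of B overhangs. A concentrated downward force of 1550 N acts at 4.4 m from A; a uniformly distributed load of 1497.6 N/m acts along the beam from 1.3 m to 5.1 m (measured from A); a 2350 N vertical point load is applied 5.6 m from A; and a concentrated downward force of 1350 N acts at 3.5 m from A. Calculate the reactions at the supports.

A_x = 0, A_y = 1611 N, B_y = 9330 N

Resultant of the distributed load: 1497.6 × 3.8 = 5690.88 N at 3.2 m from A.
ΣM about A: B_y·4.6 − 1550·4.4 − (1497.6·3.8)·3.2 − 2350·5.6 − 1350·3.5 = 0 → B_y = 42915.816/4.6 = 9329.53 ≈ 9330 N.
ΣF_y = 0: A_y + 9329.53 − 1550 − 1497.6·3.8 − 2350 − 1350 = 0 → A_y = 1611 N.
ΣF_x = 0: no horizontal applied forces, so A_x = 0.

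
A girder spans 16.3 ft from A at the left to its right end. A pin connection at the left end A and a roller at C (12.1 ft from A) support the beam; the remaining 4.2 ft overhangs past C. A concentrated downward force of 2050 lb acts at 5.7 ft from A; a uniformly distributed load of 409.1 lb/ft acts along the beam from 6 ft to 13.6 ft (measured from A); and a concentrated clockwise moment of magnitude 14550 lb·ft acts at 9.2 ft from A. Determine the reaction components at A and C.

Resultant of the distributed load: 409.1 × 7.6 = 3109.16 lb at 9.8 ft from A.
Moments about A: C_y·12.1 − 2050·5.7 − (409.1·7.6)·9.8 − 14550 = 0 → C_y = 56704.768/12.1 = 4686.34 ≈ 4686 lb.
ΣF_y = 0: A_y + 4686.34 − 2050 − 409.1·7.6 = 0 → A_y = 472.8 lb.
ΣF_x = 0: no horizontal applied forces, so A_x = 0.

A_x = 0, A_y = 472.8 lb, C_y = 4686 lb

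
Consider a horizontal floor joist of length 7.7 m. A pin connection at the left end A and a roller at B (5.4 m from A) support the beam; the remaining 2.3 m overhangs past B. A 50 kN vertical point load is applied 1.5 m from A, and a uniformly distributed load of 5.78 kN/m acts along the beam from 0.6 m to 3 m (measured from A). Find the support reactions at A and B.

A_x = 0, A_y = 45.36 kN, B_y = 18.51 kN

Resultant of the distributed load: 5.78 × 2.4 = 13.872 kN at 1.8 m from A.
Taking moments about A: B_y·5.4 − 50·1.5 − (5.78·2.4)·1.8 = 0 → B_y = 99.9696/5.4 = 18.5129 ≈ 18.51 kN.
ΣF_y = 0: A_y + 18.5129 − 50 − 5.78·2.4 = 0 → A_y = 45.36 kN.
ΣF_x = 0: no horizontal applied forces, so A_x = 0.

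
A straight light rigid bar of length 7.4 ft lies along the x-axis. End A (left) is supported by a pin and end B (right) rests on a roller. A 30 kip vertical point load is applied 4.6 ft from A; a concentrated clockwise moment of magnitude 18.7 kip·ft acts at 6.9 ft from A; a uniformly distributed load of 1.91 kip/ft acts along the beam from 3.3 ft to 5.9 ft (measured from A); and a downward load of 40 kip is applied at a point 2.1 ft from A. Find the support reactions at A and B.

A_x = 0, A_y = 39.35 kip, B_y = 35.61 kip

Resultant of the distributed load: 1.91 × 2.6 = 4.966 kip at 4.6 ft from A.
Moments about A: B_y·7.4 − 30·4.6 − 18.7 − (1.91·2.6)·4.6 − 40·2.1 = 0 → B_y = 263.5436/7.4 = 35.614 ≈ 35.61 kip.
ΣF_y = 0: A_y + 35.614 − 30 − 1.91·2.6 − 40 = 0 → A_y = 39.35 kip.
ΣF_x = 0: no horizontal applied forces, so A_x = 0.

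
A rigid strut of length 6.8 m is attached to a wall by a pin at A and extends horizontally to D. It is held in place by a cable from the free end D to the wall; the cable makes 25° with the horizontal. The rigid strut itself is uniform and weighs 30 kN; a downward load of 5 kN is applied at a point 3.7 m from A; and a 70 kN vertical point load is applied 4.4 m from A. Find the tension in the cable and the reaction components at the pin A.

T = 149.1 kN, A_x = 135.1 kN, A_y = 41.99 kN

ΣM about A: T·sin25°·6.8 − 30·3.4 − 5·3.7 − 70·4.4 = 0 → T = 428.5/(6.8·0.422618) = 149.106 ≈ 149.1 kN.
ΣF_x = 0: A_x − T·cos25° = 0 → A_x = 149.106 × 0.906308 = 135.1 kN.
ΣF_y = 0: A_y + T·sin25° − 30 − 5 − 70 = 0 → A_y = 105 − 149.106 × 0.422618 = 41.99 kN.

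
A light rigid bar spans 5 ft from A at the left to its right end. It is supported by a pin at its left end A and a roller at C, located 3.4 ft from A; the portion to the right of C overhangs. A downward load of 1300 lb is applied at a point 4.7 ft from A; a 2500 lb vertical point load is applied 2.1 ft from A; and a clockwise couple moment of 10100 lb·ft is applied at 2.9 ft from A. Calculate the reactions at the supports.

A_x = 0, A_y = -2512 lb, C_y = 6312 lb

ΣM about A: C_y·3.4 − 1300·4.7 − 2500·2.1 − 10100 = 0 → C_y = 21460/3.4 = 6311.76 ≈ 6312 lb.
ΣF_y = 0: A_y + 6311.76 − 1300 − 2500 = 0 → A_y = -2512 lb.
ΣF_x = 0: no horizontal applied forces, so A_x = 0.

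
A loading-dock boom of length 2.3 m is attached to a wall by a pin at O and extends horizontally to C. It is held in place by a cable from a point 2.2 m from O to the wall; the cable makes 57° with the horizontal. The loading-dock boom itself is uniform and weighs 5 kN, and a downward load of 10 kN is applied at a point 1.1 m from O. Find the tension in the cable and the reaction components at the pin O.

T = 9.078 kN, O_x = 4.944 kN, O_y = 7.386 kN

ΣM about O: T·sin57°·2.2 − 5·1.15 − 10·1.1 = 0 → T = 16.75/(2.2·0.838671) = 9.07822 ≈ 9.078 kN.
ΣF_x = 0: O_x − T·cos57° = 0 → O_x = 9.07822 × 0.544639 = 4.944 kN.
ΣF_y = 0: O_y + T·sin57° − 5 − 10 = 0 → O_y = 15 − 9.07822 × 0.838671 = 7.386 kN.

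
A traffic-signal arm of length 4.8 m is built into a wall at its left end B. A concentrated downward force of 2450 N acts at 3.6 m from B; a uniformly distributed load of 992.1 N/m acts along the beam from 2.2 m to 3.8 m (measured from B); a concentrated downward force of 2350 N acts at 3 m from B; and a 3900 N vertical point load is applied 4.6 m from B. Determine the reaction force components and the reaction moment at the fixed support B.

Resultant of the distributed load: 992.1 × 1.6 = 1587.36 N at 3 m from B.
ΣF_x = 0: B_x = 0.
ΣF_y = 0: B_y − 2450 − 992.1·1.6 − 2350 − 3900 = 0 → B_y = 10290 N.
ΣM about B: M_B − 2450·3.6 − (992.1·1.6)·3 − 2350·3 − 3900·4.6 = 0 → M_B = 38570 N·m.

B_x = 0, B_y = 10290 N, M_B = 38570 N·m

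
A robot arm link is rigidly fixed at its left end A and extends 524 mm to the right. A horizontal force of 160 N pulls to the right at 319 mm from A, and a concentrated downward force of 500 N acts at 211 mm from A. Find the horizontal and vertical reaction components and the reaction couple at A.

A_x = -160.0 N, A_y = 500.0 N, M_A = 105500 N·mm

ΣF_x = 0: A_x + 160 = 0 → A_x = -160.0 N.
ΣF_y = 0: A_y − 500 = 0 → A_y = 500.0 N.
ΣM about A: M_A − 500·211 = 0 → M_A = 105500 N·mm.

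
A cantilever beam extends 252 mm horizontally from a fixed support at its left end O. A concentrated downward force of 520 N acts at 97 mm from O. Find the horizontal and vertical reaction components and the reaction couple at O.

ΣF_x = 0: O_x = 0.
ΣF_y = 0: O_y − 520 = 0 → O_y = 520.0 N.
ΣM about O: M_O − 520·97 = 0 → M_O = 50440 N·mm.

O_x = 0, O_y = 520.0 N, M_O = 50440 N·mm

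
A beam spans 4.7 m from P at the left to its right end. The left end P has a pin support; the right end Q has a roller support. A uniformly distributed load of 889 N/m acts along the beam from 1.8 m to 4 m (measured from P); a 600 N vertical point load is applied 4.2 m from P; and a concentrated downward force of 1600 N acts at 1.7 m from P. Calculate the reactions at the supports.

P_x = 0, P_y = 1834 N, Q_y = 2322 N

Resultant of the distributed load: 889 × 2.2 = 1955.8 N at 2.9 m from P.
Taking moments about P: Q_y·4.7 − (889·2.2)·2.9 − 600·4.2 − 1600·1.7 = 0 → Q_y = 10911.82/4.7 = 2321.66 ≈ 2322 N.
ΣF_y = 0: P_y + 2321.66 − 889·2.2 − 600 − 1600 = 0 → P_y = 1834 N.
ΣF_x = 0: no horizontal applied forces, so P_x = 0.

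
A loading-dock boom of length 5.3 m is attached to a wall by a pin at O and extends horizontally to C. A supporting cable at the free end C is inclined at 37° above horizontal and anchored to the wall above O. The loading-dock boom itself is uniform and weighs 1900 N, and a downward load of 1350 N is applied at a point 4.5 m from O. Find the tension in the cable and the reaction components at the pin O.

T = 3483 N, O_x = 2782 N, O_y = 1154 N

ΣM about O: T·sin37°·5.3 − 1900·2.65 − 1350·4.5 = 0 → T = 11110/(5.3·0.601815) = 3483.17 ≈ 3483 N.
ΣF_x = 0: O_x − T·cos37° = 0 → O_x = 3483.17 × 0.798636 = 2782 N.
ΣF_y = 0: O_y + T·sin37° − 1900 − 1350 = 0 → O_y = 3250 − 3483.17 × 0.601815 = 1154 N.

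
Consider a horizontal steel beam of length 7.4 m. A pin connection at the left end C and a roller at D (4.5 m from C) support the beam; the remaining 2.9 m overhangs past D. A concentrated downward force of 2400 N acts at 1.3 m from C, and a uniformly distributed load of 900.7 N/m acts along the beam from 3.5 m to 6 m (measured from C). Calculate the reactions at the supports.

C_x = 0, C_y = 1582 N, D_y = 3070 N

Resultant of the distributed load: 900.7 × 2.5 = 2251.75 N at 4.75 m from C.
ΣM about C: D_y·4.5 − 2400·1.3 − (900.7·2.5)·4.75 = 0 → D_y = 13815.8125/4.5 = 3070.18 ≈ 3070 N.
ΣF_y = 0: C_y + 3070.18 − 2400 − 900.7·2.5 = 0 → C_y = 1582 N.
ΣF_x = 0: no horizontal applied forces, so C_x = 0.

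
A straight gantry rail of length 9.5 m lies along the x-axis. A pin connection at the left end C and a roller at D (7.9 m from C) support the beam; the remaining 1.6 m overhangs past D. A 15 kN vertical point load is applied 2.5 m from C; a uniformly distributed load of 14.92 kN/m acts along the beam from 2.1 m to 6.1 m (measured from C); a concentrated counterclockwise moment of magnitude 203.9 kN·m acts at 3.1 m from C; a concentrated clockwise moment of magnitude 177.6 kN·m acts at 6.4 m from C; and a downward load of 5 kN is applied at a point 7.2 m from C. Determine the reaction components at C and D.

C_x = 0, C_y = 42.73 kN, D_y = 36.95 kN

Resultant of the distributed load: 14.92 × 4 = 59.68 kN at 4.1 m from C.
Moments about C: D_y·7.9 − 15·2.5 − (14.92·4)·4.1 + 203.9 − 177.6 − 5·7.2 = 0 → D_y = 291.888/7.9 = 36.9478 ≈ 36.95 kN.
ΣF_y = 0: C_y + 36.9478 − 15 − 14.92·4 − 5 = 0 → C_y = 42.73 kN.
ΣF_x = 0: no horizontal applied forces, so C_x = 0.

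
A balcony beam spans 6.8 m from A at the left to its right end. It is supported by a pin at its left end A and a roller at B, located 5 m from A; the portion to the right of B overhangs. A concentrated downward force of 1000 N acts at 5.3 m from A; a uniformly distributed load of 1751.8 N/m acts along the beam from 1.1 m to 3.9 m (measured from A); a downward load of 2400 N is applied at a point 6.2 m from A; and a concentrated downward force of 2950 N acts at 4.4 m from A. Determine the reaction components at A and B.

Resultant of the distributed load: 1751.8 × 2.8 = 4905.04 N at 2.5 m from A.
ΣM about A: B_y·5 − 1000·5.3 − (1751.8·2.8)·2.5 − 2400·6.2 − 2950·4.4 = 0 → B_y = 45422.6/5 = 9084.52 ≈ 9085 N.
ΣF_y = 0: A_y + 9084.52 − 1000 − 1751.8·2.8 − 2400 − 2950 = 0 → A_y = 2171 N.
ΣF_x = 0: no horizontal applied forces, so A_x = 0.

A_x = 0, A_y = 2171 N, B_y = 9085 N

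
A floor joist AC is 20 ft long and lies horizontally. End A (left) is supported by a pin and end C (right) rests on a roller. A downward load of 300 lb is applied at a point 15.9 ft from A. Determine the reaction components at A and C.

ΣM about A: C_y·20 − 300·15.9 = 0 → C_y = 4770/20 = 238.5 lb.
ΣF_y = 0: A_y + 238.5 − 300 = 0 → A_y = 61.50 lb.
ΣF_x = 0: no horizontal applied forces, so A_x = 0.

A_x = 0, A_y = 61.50 lb, C_y = 238.5 lb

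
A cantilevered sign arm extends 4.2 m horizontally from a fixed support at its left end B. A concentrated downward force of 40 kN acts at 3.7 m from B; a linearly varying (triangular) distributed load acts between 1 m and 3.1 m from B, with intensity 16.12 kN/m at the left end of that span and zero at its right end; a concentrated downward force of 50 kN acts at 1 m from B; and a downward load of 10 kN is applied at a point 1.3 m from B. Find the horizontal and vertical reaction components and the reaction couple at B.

Resultant of the triangular load: ½ × 16.12 × 2.1 = 16.926 kN, acting at 1.7 m from B (one-third of the span from the peak).
ΣF_x = 0: B_x = 0.
ΣF_y = 0: B_y − 40 − ½·16.12·2.1 − 50 − 10 = 0 → B_y = 116.9 kN.
ΣM about B: M_B − 40·3.7 − (½·16.12·2.1)·1.7 − 50·1 − 10·1.3 = 0 → M_B = 239.8 kN·m.

B_x = 0, B_y = 116.9 kN, M_B = 239.8 kN·m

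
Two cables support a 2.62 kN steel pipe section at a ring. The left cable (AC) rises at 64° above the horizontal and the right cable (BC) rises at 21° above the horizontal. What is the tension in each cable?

ΣF_x = 0: −T_AC·cos64° + T_BC·cos21° = 0 → T_BC = 0.469559·T_AC.
ΣF_y = 0: T_AC·sin64° + T_BC·sin21° = 2.62.
Substitute: T_AC·(0.898794 + 0.469559·0.358368) = 2.62 → T_AC = 2.45532 ≈ 2.455 kN.
Then T_BC = 0.469559 × 2.45532 = 1.153 kN.

T_AC = 2.455 kN, T_BC = 1.153 kN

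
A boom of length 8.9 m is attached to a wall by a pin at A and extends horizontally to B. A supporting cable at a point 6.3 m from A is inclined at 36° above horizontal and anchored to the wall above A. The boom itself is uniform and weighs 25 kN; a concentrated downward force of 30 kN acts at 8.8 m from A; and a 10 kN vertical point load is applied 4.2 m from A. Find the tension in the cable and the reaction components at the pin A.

ΣM about A: T·sin36°·6.3 − 25·4.45 − 30·8.8 − 10·4.2 = 0 → T = 417.25/(6.3·0.587785) = 112.678 ≈ 112.7 kN.
ΣF_x = 0: A_x − T·cos36° = 0 → A_x = 112.678 × 0.809017 = 91.16 kN.
ΣF_y = 0: A_y + T·sin36° − 25 − 30 − 10 = 0 → A_y = 65 − 112.678 × 0.587785 = -1.230 kN.

T = 112.7 kN, A_x = 91.16 kN, A_y = -1.230 kN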